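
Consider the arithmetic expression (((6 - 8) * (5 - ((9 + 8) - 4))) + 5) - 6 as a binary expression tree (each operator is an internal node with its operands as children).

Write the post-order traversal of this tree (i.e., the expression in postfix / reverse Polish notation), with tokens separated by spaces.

6 8 - 5 9 8 + 4 - - * 5 + 6 -

Post-order on an expression tree gives postfix notation: for each operator, emit left operand, right operand, then the operator.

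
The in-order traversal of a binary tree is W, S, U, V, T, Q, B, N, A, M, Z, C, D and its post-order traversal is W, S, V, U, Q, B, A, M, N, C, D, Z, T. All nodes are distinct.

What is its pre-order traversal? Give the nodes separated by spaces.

T U S W V Z N B Q M A D C

The last element of post-order is the root; it splits in-order into left and right subtrees.
Root T: left subtree has 4 nodes {W, S, U, V}, right has 8 {Q, B, N, A, M, Z, C, D}.
  Root U: left subtree has 2 nodes {W, S}, right has 1 {V}.
    Root S: left subtree has 1 node {W}, right has 0 { }.
  Root Z: left subtree has 5 nodes {Q, B, N, A, M}, right has 2 {C, D}.
    Root N: left subtree has 2 nodes {Q, B}, right has 2 {A, M}.
      Root B: left subtree has 1 node {Q}, right has 0 { }.
      Root M: left subtree has 1 node {A}, right has 0 { }.
    Root D: left subtree has 1 node {C}, right has 0 { }.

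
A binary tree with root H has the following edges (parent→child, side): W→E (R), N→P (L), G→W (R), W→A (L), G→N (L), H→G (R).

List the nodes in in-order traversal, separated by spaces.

In-order visits the left subtree, then the node, then the right subtree.
At H: no left child.
Visit H.
At H: go right to G.
  At G: go left to N.
    At N: go left to P.
      P is a leaf — visit P.
    Visit N.
    At N: no right child.
  Visit G.
  At G: go right to W.
    At W: go left to A.
      A is a leaf — visit A.
    Visit W.
    At W: go right to E.
      E is a leaf — visit E.

H P N G A W E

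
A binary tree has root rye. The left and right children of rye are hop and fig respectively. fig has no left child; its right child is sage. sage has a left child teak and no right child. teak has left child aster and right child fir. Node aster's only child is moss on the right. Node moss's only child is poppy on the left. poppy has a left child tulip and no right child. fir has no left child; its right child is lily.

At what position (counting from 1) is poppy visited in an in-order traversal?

In-order visits the left subtree, then the node, then the right subtree.
At rye: go left to hop.
  hop is a leaf — visit hop.
Visit rye.
At rye: go right to fig.
  At fig: no left child.
  Visit fig.
  At fig: go right to sage.
    At sage: go left to teak.
      At teak: go left to aster.
        At aster: no left child.
        Visit aster.
        At aster: go right to moss.
          At moss: go left to poppy.
            At poppy: go left to tulip.
              tulip is a leaf — visit tulip.
            Visit poppy.
            At poppy: no right child.
          Visit moss.
          At moss: no right child.
      Visit teak.
      At teak: go right to fir.
        At fir: no left child.
        Visit fir.
        At fir: go right to lily.
          lily is a leaf — visit lily.
    Visit sage.
    At sage: no right child.
Full in-order sequence: hop, rye, fig, aster, tulip, poppy, moss, teak, fir, lily, sage.

6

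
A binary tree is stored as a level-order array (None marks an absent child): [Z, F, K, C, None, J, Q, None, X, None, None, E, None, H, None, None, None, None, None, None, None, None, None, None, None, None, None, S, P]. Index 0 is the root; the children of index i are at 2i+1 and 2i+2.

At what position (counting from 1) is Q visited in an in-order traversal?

11

In-order visits the left subtree, then the node, then the right subtree.
At Z: go left to F.
  At F: go left to C.
    At C: no left child.
    Visit C.
    At C: go right to X.
      X is a leaf — visit X.
  Visit F.
  At F: no right child.
Visit Z.
At Z: go right to K.
  At K: go left to J.
    At J: go left to E.
      E is a leaf — visit E.
    Visit J.
    At J: no right child.
  Visit K.
  At K: go right to Q.
    At Q: go left to H.
      At H: go left to S.
        S is a leaf — visit S.
      Visit H.
      At H: go right to P.
        P is a leaf — visit P.
    Visit Q.
    At Q: no right child.
Full in-order sequence: C, X, F, Z, E, J, K, S, H, P, Q.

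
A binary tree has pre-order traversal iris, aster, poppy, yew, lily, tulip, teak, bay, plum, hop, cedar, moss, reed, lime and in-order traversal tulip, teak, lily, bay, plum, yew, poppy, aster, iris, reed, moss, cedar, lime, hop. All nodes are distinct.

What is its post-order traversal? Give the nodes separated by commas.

teak, tulip, plum, bay, lily, yew, poppy, aster, reed, moss, lime, cedar, hop, iris

The first element of pre-order is the root; it splits in-order into left and right subtrees.
Root iris: left subtree has 8 nodes {tulip, teak, lily, bay, plum, yew, poppy, aster}, right has 5 {reed, moss, cedar, lime, hop}.
  Root aster: left subtree has 7 nodes {tulip, teak, lily, bay, plum, yew, poppy}, right has 0 { }.
    Root poppy: left subtree has 6 nodes {tulip, teak, lily, bay, plum, yew}, right has 0 { }.
      Root yew: left subtree has 5 nodes {tulip, teak, lily, bay, plum}, right has 0 { }.
        Root lily: left subtree has 2 nodes {tulip, teak}, right has 2 {bay, plum}.
          Root tulip: left subtree has 0 nodes { }, right has 1 {teak}.
          Root bay: left subtree has 0 nodes { }, right has 1 {plum}.
  Root hop: left subtree has 4 nodes {reed, moss, cedar, lime}, right has 0 { }.
    Root cedar: left subtree has 2 nodes {reed, moss}, right has 1 {lime}.
      Root moss: left subtree has 1 node {reed}, right has 0 { }.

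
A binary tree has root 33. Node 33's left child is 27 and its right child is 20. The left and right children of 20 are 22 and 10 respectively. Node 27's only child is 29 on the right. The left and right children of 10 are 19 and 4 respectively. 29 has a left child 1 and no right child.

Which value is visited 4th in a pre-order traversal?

1

Pre-order visits the node, then its left subtree, then its right subtree.
Visit 33.
At 33: go left to 27.
  Visit 27.
  At 27: no left child.
  At 27: go right to 29.
    Visit 29.
    At 29: go left to 1.
      1 is a leaf — visit 1.
    At 29: no right child.
At 33: go right to 20.
  Visit 20.
  At 20: go left to 22.
    22 is a leaf — visit 22.
  At 20: go right to 10.
    Visit 10.
    At 10: go left to 19.
      19 is a leaf — visit 19.
    At 10: go right to 4.
      4 is a leaf — visit 4.
Full pre-order sequence: 33, 27, 29, 1, 20, 22, 10, 19, 4.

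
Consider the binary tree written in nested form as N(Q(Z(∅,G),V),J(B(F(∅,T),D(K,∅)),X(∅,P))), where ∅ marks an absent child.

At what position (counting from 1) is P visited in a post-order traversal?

10

Post-order visits the left subtree, then the right subtree, then the node.
At N: go left to Q.
  At Q: go left to Z.
    At Z: no left child.
    At Z: go right to G.
      G is a leaf — visit G.
    Visit Z.
  At Q: go right to V.
    V is a leaf — visit V.
  Visit Q.
At N: go right to J.
  At J: go left to B.
    At B: go left to F.
      At F: no left child.
      At F: go right to T.
        T is a leaf — visit T.
      Visit F.
    At B: go right to D.
      At D: go left to K.
        K is a leaf — visit K.
      At D: no right child.
      Visit D.
    Visit B.
  At J: go right to X.
    At X: no left child.
    At X: go right to P.
      P is a leaf — visit P.
    Visit X.
  Visit J.
Visit N.
Full post-order sequence: G, Z, V, Q, T, F, K, D, B, P, X, J, N.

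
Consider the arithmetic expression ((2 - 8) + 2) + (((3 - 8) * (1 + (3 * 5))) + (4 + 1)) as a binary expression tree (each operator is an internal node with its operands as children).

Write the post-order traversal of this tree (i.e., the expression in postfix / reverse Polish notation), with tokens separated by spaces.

Post-order on an expression tree gives postfix notation: for each operator, emit left operand, right operand, then the operator.

2 8 - 2 + 3 8 - 1 3 5 * + * 4 1 + + +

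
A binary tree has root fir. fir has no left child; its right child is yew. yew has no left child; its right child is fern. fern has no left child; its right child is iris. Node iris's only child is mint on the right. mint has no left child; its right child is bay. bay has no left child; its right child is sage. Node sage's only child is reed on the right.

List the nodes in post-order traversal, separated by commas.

Post-order visits the left subtree, then the right subtree, then the node.
At fir: no left child.
At fir: go right to yew.
  At yew: no left child.
  At yew: go right to fern.
    At fern: no left child.
    At fern: go right to iris.
      At iris: no left child.
      At iris: go right to mint.
        At mint: no left child.
        At mint: go right to bay.
          At bay: no left child.
          At bay: go right to sage.
            At sage: no left child.
            At sage: go right to reed.
              reed is a leaf — visit reed.
            Visit sage.
          Visit bay.
        Visit mint.
      Visit iris.
    Visit fern.
  Visit yew.
Visit fir.

reed, sage, bay, mint, iris, fern, yew, fir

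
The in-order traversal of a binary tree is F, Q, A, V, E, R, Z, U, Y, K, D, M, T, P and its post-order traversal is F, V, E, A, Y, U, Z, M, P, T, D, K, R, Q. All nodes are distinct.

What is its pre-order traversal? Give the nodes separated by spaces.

The last element of post-order is the root; it splits in-order into left and right subtrees.
Root Q: left subtree has 1 node {F}, right has 12 {A, V, E, R, Z, U, Y, K, D, M, T, P}.
  Root R: left subtree has 3 nodes {A, V, E}, right has 8 {Z, U, Y, K, D, M, T, P}.
    Root A: left subtree has 0 nodes { }, right has 2 {V, E}.
      Root E: left subtree has 1 node {V}, right has 0 { }.
    Root K: left subtree has 3 nodes {Z, U, Y}, right has 4 {D, M, T, P}.
      Root Z: left subtree has 0 nodes { }, right has 2 {U, Y}.
        Root U: left subtree has 0 nodes { }, right has 1 {Y}.
      Root D: left subtree has 0 nodes { }, right has 3 {M, T, P}.
        Root T: left subtree has 1 node {M}, right has 1 {P}.

Q F R A E V K Z U Y D T M P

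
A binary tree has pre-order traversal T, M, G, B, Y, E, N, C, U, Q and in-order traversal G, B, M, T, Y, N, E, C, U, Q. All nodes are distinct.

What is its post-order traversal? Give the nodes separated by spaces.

The first element of pre-order is the root; it splits in-order into left and right subtrees.
Root T: left subtree has 3 nodes {G, B, M}, right has 6 {Y, N, E, C, U, Q}.
  Root M: left subtree has 2 nodes {G, B}, right has 0 { }.
    Root G: left subtree has 0 nodes { }, right has 1 {B}.
  Root Y: left subtree has 0 nodes { }, right has 5 {N, E, C, U, Q}.
    Root E: left subtree has 1 node {N}, right has 3 {C, U, Q}.
      Root C: left subtree has 0 nodes { }, right has 2 {U, Q}.
        Root U: left subtree has 0 nodes { }, right has 1 {Q}.

B G M N Q U C E Y T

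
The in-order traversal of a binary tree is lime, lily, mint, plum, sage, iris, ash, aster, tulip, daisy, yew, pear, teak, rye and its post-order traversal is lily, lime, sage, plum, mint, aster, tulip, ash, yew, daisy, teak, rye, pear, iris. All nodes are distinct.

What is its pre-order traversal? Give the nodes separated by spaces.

iris mint lime lily plum sage pear daisy ash tulip aster yew rye teak

The last element of post-order is the root; it splits in-order into left and right subtrees.
Root iris: left subtree has 5 nodes {lime, lily, mint, plum, sage}, right has 8 {ash, aster, tulip, daisy, yew, pear, teak, rye}.
  Root mint: left subtree has 2 nodes {lime, lily}, right has 2 {plum, sage}.
    Root lime: left subtree has 0 nodes { }, right has 1 {lily}.
    Root plum: left subtree has 0 nodes { }, right has 1 {sage}.
  Root pear: left subtree has 5 nodes {ash, aster, tulip, daisy, yew}, right has 2 {teak, rye}.
    Root daisy: left subtree has 3 nodes {ash, aster, tulip}, right has 1 {yew}.
      Root ash: left subtree has 0 nodes { }, right has 2 {aster, tulip}.
        Root tulip: left subtree has 1 node {aster}, right has 0 { }.
    Root rye: left subtree has 1 node {teak}, right has 0 { }.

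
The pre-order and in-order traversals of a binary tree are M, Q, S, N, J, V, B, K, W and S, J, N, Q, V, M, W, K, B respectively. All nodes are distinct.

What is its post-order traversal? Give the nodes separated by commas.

The first element of pre-order is the root; it splits in-order into left and right subtrees.
Root M: left subtree has 5 nodes {S, J, N, Q, V}, right has 3 {W, K, B}.
  Root Q: left subtree has 3 nodes {S, J, N}, right has 1 {V}.
    Root S: left subtree has 0 nodes { }, right has 2 {J, N}.
      Root N: left subtree has 1 node {J}, right has 0 { }.
  Root B: left subtree has 2 nodes {W, K}, right has 0 { }.
    Root K: left subtree has 1 node {W}, right has 0 { }.

J, N, S, V, Q, W, K, B, M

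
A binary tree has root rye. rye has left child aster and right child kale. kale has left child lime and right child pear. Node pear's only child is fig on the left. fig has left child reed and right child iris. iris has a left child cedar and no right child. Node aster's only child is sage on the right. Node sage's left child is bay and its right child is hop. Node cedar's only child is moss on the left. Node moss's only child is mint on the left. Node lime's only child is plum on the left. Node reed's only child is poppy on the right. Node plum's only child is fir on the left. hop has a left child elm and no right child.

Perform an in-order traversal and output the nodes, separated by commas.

In-order visits the left subtree, then the node, then the right subtree.
At rye: go left to aster.
  At aster: no left child.
  Visit aster.
  At aster: go right to sage.
    At sage: go left to bay.
      bay is a leaf — visit bay.
    Visit sage.
    At sage: go right to hop.
      At hop: go left to elm.
        elm is a leaf — visit elm.
      Visit hop.
      At hop: no right child.
Visit rye.
At rye: go right to kale.
  At kale: go left to lime.
    At lime: go left to plum.
      At plum: go left to fir.
        fir is a leaf — visit fir.
      Visit plum.
      At plum: no right child.
    Visit lime.
    At lime: no right child.
  Visit kale.
  At kale: go right to pear.
    At pear: go left to fig.
      At fig: go left to reed.
        At reed: no left child.
        Visit reed.
        At reed: go right to poppy.
          poppy is a leaf — visit poppy.
      Visit fig.
      At fig: go right to iris.
        At iris: go left to cedar.
          At cedar: go left to moss.
            At moss: go left to mint.
              mint is a leaf — visit mint.
            Visit moss.
            At moss: no right child.
          Visit cedar.
          At cedar: no right child.
        Visit iris.
        At iris: no right child.
    Visit pear.
    At pear: no right child.

aster, bay, sage, elm, hop, rye, fir, plum, lime, kale, reed, poppy, fig, mint, moss, cedar, iris, pear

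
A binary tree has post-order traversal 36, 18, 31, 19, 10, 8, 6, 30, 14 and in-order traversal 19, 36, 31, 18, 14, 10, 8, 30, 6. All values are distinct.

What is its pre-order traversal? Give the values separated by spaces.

14 19 31 36 18 30 8 10 6

The last element of post-order is the root; it splits in-order into left and right subtrees.
Root 14: left subtree has 4 nodes {19, 36, 31, 18}, right has 4 {10, 8, 30, 6}.
  Root 19: left subtree has 0 nodes { }, right has 3 {36, 31, 18}.
    Root 31: left subtree has 1 node {36}, right has 1 {18}.
  Root 30: left subtree has 2 nodes {10, 8}, right has 1 {6}.
    Root 8: left subtree has 1 node {10}, right has 0 { }.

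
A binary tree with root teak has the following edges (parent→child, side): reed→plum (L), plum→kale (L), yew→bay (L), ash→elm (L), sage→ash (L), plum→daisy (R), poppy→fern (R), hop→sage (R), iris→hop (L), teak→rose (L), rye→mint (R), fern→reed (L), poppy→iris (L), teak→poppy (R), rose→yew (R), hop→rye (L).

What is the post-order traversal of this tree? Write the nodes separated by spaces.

bay yew rose mint rye elm ash sage hop iris kale daisy plum reed fern poppy teak

Post-order visits the left subtree, then the right subtree, then the node.
At teak: go left to rose.
  At rose: no left child.
  At rose: go right to yew.
    At yew: go left to bay.
      bay is a leaf — visit bay.
    At yew: no right child.
    Visit yew.
  Visit rose.
At teak: go right to poppy.
  At poppy: go left to iris.
    At iris: go left to hop.
      At hop: go left to rye.
        At rye: no left child.
        At rye: go right to mint.
          mint is a leaf — visit mint.
        Visit rye.
      At hop: go right to sage.
        At sage: go left to ash.
          At ash: go left to elm.
            elm is a leaf — visit elm.
          At ash: no right child.
          Visit ash.
        At sage: no right child.
        Visit sage.
      Visit hop.
    At iris: no right child.
    Visit iris.
  At poppy: go right to fern.
    At fern: go left to reed.
      At reed: go left to plum.
        At plum: go left to kale.
          kale is a leaf — visit kale.
        At plum: go right to daisy.
          daisy is a leaf — visit daisy.
        Visit plum.
      At reed: no right child.
      Visit reed.
    At fern: no right child.
    Visit fern.
  Visit poppy.
Visit teak.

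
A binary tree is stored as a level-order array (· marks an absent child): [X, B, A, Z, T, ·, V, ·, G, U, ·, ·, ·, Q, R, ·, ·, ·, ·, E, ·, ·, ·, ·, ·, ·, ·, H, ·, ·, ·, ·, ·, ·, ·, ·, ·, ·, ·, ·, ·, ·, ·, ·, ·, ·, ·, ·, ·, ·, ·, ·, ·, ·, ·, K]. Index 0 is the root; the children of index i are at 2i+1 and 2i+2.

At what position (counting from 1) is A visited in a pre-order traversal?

8

Pre-order visits the node, then its left subtree, then its right subtree.
Visit X.
At X: go left to B.
  Visit B.
  At B: go left to Z.
    Visit Z.
    At Z: no left child.
    At Z: go right to G.
      G is a leaf — visit G.
  At B: go right to T.
    Visit T.
    At T: go left to U.
      Visit U.
      At U: go left to E.
        E is a leaf — visit E.
      At U: no right child.
    At T: no right child.
At X: go right to A.
  Visit A.
  At A: no left child.
  At A: go right to V.
    Visit V.
    At V: go left to Q.
      Visit Q.
      At Q: go left to H.
        Visit H.
        At H: go left to K.
          K is a leaf — visit K.
        At H: no right child.
      At Q: no right child.
    At V: go right to R.
      R is a leaf — visit R.
Full pre-order sequence: X, B, Z, G, T, U, E, A, V, Q, H, K, R.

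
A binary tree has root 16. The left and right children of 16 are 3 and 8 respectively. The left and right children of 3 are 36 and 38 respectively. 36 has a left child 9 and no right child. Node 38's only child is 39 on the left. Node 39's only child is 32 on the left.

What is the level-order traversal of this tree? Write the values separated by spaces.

Level-order visits nodes level by level from the root, left to right within each level.
Level 0: 16
Level 1: 3, 8
Level 2: 36, 38
Level 3: 9, 39
Level 4: 32

16 3 8 36 38 9 39 32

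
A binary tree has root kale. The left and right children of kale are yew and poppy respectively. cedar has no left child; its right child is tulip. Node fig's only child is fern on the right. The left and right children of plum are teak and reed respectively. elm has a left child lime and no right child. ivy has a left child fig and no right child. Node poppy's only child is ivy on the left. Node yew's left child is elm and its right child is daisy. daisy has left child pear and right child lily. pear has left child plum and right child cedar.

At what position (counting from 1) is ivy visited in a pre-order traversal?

Pre-order visits the node, then its left subtree, then its right subtree.
Visit kale.
At kale: go left to yew.
  Visit yew.
  At yew: go left to elm.
    Visit elm.
    At elm: go left to lime.
      lime is a leaf — visit lime.
    At elm: no right child.
  At yew: go right to daisy.
    Visit daisy.
    At daisy: go left to pear.
      Visit pear.
      At pear: go left to plum.
        Visit plum.
        At plum: go left to teak.
          teak is a leaf — visit teak.
        At plum: go right to reed.
          reed is a leaf — visit reed.
      At pear: go right to cedar.
        Visit cedar.
        At cedar: no left child.
        At cedar: go right to tulip.
          tulip is a leaf — visit tulip.
    At daisy: go right to lily.
      lily is a leaf — visit lily.
At kale: go right to poppy.
  Visit poppy.
  At poppy: go left to ivy.
    Visit ivy.
    At ivy: go left to fig.
      Visit fig.
      At fig: no left child.
      At fig: go right to fern.
        fern is a leaf — visit fern.
    At ivy: no right child.
  At poppy: no right child.
Full pre-order sequence: kale, yew, elm, lime, daisy, pear, plum, teak, reed, cedar, tulip, lily, poppy, ivy, fig, fern.

14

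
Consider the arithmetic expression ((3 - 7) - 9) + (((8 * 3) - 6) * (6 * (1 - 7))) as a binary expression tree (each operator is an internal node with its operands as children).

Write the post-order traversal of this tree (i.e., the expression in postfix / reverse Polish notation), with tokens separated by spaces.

3 7 - 9 - 8 3 * 6 - 6 1 7 - * * +

Post-order on an expression tree gives postfix notation: for each operator, emit left operand, right operand, then the operator.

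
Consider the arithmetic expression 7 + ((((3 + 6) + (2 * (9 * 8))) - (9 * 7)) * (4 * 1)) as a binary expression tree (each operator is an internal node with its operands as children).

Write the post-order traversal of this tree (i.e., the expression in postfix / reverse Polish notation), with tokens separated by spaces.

7 3 6 + 2 9 8 * * + 9 7 * - 4 1 * * +

Post-order on an expression tree gives postfix notation: for each operator, emit left operand, right operand, then the operator.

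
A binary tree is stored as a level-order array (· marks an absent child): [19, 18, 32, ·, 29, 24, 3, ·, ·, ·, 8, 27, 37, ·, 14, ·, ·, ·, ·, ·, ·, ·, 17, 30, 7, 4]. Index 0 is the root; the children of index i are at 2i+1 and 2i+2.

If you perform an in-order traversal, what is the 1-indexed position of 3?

In-order visits the left subtree, then the node, then the right subtree.
At 19: go left to 18.
  At 18: no left child.
  Visit 18.
  At 18: go right to 29.
    At 29: no left child.
    Visit 29.
    At 29: go right to 8.
      At 8: no left child.
      Visit 8.
      At 8: go right to 17.
        17 is a leaf — visit 17.
Visit 19.
At 19: go right to 32.
  At 32: go left to 24.
    At 24: go left to 27.
      At 27: go left to 30.
        30 is a leaf — visit 30.
      Visit 27.
      At 27: go right to 7.
        7 is a leaf — visit 7.
    Visit 24.
    At 24: go right to 37.
      At 37: go left to 4.
        4 is a leaf — visit 4.
      Visit 37.
      At 37: no right child.
  Visit 32.
  At 32: go right to 3.
    At 3: no left child.
    Visit 3.
    At 3: go right to 14.
      14 is a leaf — visit 14.
Full in-order sequence: 18, 29, 8, 17, 19, 30, 27, 7, 24, 4, 37, 32, 3, 14.

13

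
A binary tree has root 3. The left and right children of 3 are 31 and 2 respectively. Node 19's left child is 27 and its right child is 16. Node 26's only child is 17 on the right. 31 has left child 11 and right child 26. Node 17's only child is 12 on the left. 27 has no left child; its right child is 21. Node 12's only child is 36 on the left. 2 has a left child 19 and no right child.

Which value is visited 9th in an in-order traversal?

In-order visits the left subtree, then the node, then the right subtree.
At 3: go left to 31.
  At 31: go left to 11.
    11 is a leaf — visit 11.
  Visit 31.
  At 31: go right to 26.
    At 26: no left child.
    Visit 26.
    At 26: go right to 17.
      At 17: go left to 12.
        At 12: go left to 36.
          36 is a leaf — visit 36.
        Visit 12.
        At 12: no right child.
      Visit 17.
      At 17: no right child.
Visit 3.
At 3: go right to 2.
  At 2: go left to 19.
    At 19: go left to 27.
      At 27: no left child.
      Visit 27.
      At 27: go right to 21.
        21 is a leaf — visit 21.
    Visit 19.
    At 19: go right to 16.
      16 is a leaf — visit 16.
  Visit 2.
  At 2: no right child.
Full in-order sequence: 11, 31, 26, 36, 12, 17, 3, 27, 21, 19, 16, 2.

21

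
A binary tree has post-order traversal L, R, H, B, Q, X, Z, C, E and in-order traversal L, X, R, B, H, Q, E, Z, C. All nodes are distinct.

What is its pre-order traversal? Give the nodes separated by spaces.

E X L Q B R H C Z

The last element of post-order is the root; it splits in-order into left and right subtrees.
Root E: left subtree has 6 nodes {L, X, R, B, H, Q}, right has 2 {Z, C}.
  Root X: left subtree has 1 node {L}, right has 4 {R, B, H, Q}.
    Root Q: left subtree has 3 nodes {R, B, H}, right has 0 { }.
      Root B: left subtree has 1 node {R}, right has 1 {H}.
  Root C: left subtree has 1 node {Z}, right has 0 { }.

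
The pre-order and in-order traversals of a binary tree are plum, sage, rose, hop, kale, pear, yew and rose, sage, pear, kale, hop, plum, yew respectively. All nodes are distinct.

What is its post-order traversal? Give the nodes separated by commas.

The first element of pre-order is the root; it splits in-order into left and right subtrees.
Root plum: left subtree has 5 nodes {rose, sage, pear, kale, hop}, right has 1 {yew}.
  Root sage: left subtree has 1 node {rose}, right has 3 {pear, kale, hop}.
    Root hop: left subtree has 2 nodes {pear, kale}, right has 0 { }.
      Root kale: left subtree has 1 node {pear}, right has 0 { }.

rose, pear, kale, hop, sage, yew, plum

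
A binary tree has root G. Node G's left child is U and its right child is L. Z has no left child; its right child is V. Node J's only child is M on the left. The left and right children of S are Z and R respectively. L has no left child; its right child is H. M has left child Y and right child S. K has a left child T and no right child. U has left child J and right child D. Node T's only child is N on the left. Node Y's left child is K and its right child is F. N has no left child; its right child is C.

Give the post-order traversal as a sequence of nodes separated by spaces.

C N T K F Y V Z R S M J D U H L G

Post-order visits the left subtree, then the right subtree, then the node.
At G: go left to U.
  At U: go left to J.
    At J: go left to M.
      At M: go left to Y.
        At Y: go left to K.
          At K: go left to T.
            At T: go left to N.
              At N: no left child.
              At N: go right to C.
                C is a leaf — visit C.
              Visit N.
            At T: no right child.
            Visit T.
          At K: no right child.
          Visit K.
        At Y: go right to F.
          F is a leaf — visit F.
        Visit Y.
      At M: go right to S.
        At S: go left to Z.
          At Z: no left child.
          At Z: go right to V.
            V is a leaf — visit V.
          Visit Z.
        At S: go right to R.
          R is a leaf — visit R.
        Visit S.
      Visit M.
    At J: no right child.
    Visit J.
  At U: go right to D.
    D is a leaf — visit D.
  Visit U.
At G: go right to L.
  At L: no left child.
  At L: go right to H.
    H is a leaf — visit H.
  Visit L.
Visit G.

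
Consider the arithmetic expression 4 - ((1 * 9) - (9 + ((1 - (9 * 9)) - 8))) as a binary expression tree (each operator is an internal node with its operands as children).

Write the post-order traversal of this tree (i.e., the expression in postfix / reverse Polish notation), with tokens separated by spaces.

Post-order on an expression tree gives postfix notation: for each operator, emit left operand, right operand, then the operator.

4 1 9 * 9 1 9 9 * - 8 - + - -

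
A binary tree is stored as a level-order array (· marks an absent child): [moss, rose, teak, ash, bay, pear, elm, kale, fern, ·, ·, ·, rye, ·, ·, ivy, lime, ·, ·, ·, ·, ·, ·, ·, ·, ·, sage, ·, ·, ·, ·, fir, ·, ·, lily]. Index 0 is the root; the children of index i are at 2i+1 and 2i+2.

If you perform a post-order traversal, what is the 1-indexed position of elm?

Post-order visits the left subtree, then the right subtree, then the node.
At moss: go left to rose.
  At rose: go left to ash.
    At ash: go left to kale.
      At kale: go left to ivy.
        At ivy: go left to fir.
          fir is a leaf — visit fir.
        At ivy: no right child.
        Visit ivy.
      At kale: go right to lime.
        At lime: no left child.
        At lime: go right to lily.
          lily is a leaf — visit lily.
        Visit lime.
      Visit kale.
    At ash: go right to fern.
      fern is a leaf — visit fern.
    Visit ash.
  At rose: go right to bay.
    bay is a leaf — visit bay.
  Visit rose.
At moss: go right to teak.
  At teak: go left to pear.
    At pear: no left child.
    At pear: go right to rye.
      At rye: no left child.
      At rye: go right to sage.
        sage is a leaf — visit sage.
      Visit rye.
    Visit pear.
  At teak: go right to elm.
    elm is a leaf — visit elm.
  Visit teak.
Visit moss.
Full post-order sequence: fir, ivy, lily, lime, kale, fern, ash, bay, rose, sage, rye, pear, elm, teak, moss.

13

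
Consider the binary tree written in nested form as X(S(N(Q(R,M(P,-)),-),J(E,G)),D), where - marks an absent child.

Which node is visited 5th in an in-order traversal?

In-order visits the left subtree, then the node, then the right subtree.
At X: go left to S.
  At S: go left to N.
    At N: go left to Q.
      At Q: go left to R.
        R is a leaf — visit R.
      Visit Q.
      At Q: go right to M.
        At M: go left to P.
          P is a leaf — visit P.
        Visit M.
        At M: no right child.
    Visit N.
    At N: no right child.
  Visit S.
  At S: go right to J.
    At J: go left to E.
      E is a leaf — visit E.
    Visit J.
    At J: go right to G.
      G is a leaf — visit G.
Visit X.
At X: go right to D.
  D is a leaf — visit D.
Full in-order sequence: R, Q, P, M, N, S, E, J, G, X, D.

N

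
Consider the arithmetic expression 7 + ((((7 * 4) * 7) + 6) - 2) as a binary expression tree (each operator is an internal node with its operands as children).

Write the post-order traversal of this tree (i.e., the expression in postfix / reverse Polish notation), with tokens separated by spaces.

7 7 4 * 7 * 6 + 2 - +

Post-order on an expression tree gives postfix notation: for each operator, emit left operand, right operand, then the operator.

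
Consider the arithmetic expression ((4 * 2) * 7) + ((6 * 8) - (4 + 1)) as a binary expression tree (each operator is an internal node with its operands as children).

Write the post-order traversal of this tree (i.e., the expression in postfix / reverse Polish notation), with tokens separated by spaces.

4 2 * 7 * 6 8 * 4 1 + - +

Post-order on an expression tree gives postfix notation: for each operator, emit left operand, right operand, then the operator.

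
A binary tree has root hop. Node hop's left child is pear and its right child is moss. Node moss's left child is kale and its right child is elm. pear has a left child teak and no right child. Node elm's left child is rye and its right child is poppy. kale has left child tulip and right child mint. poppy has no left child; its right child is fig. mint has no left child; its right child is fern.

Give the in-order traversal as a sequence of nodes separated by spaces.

In-order visits the left subtree, then the node, then the right subtree.
At hop: go left to pear.
  At pear: go left to teak.
    teak is a leaf — visit teak.
  Visit pear.
  At pear: no right child.
Visit hop.
At hop: go right to moss.
  At moss: go left to kale.
    At kale: go left to tulip.
      tulip is a leaf — visit tulip.
    Visit kale.
    At kale: go right to mint.
      At mint: no left child.
      Visit mint.
      At mint: go right to fern.
        fern is a leaf — visit fern.
  Visit moss.
  At moss: go right to elm.
    At elm: go left to rye.
      rye is a leaf — visit rye.
    Visit elm.
    At elm: go right to poppy.
      At poppy: no left child.
      Visit poppy.
      At poppy: go right to fig.
        fig is a leaf — visit fig.

teak pear hop tulip kale mint fern moss rye elm poppy fig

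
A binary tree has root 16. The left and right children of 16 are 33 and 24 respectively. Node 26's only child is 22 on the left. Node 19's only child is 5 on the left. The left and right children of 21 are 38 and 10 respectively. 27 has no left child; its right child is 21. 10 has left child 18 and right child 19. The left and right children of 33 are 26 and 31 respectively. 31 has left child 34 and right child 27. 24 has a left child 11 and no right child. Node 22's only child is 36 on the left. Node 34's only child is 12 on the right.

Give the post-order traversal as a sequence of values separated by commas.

36, 22, 26, 12, 34, 38, 18, 5, 19, 10, 21, 27, 31, 33, 11, 24, 16

Post-order visits the left subtree, then the right subtree, then the node.
At 16: go left to 33.
  At 33: go left to 26.
    At 26: go left to 22.
      At 22: go left to 36.
        36 is a leaf — visit 36.
      At 22: no right child.
      Visit 22.
    At 26: no right child.
    Visit 26.
  At 33: go right to 31.
    At 31: go left to 34.
      At 34: no left child.
      At 34: go right to 12.
        12 is a leaf — visit 12.
      Visit 34.
    At 31: go right to 27.
      At 27: no left child.
      At 27: go right to 21.
        At 21: go left to 38.
          38 is a leaf — visit 38.
        At 21: go right to 10.
          At 10: go left to 18.
            18 is a leaf — visit 18.
          At 10: go right to 19.
            At 19: go left to 5.
              5 is a leaf — visit 5.
            At 19: no right child.
            Visit 19.
          Visit 10.
        Visit 21.
      Visit 27.
    Visit 31.
  Visit 33.
At 16: go right to 24.
  At 24: go left to 11.
    11 is a leaf — visit 11.
  At 24: no right child.
  Visit 24.
Visit 16.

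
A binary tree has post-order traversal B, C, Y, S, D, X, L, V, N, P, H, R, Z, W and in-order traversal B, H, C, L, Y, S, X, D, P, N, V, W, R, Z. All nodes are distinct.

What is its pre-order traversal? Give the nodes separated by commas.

The last element of post-order is the root; it splits in-order into left and right subtrees.
Root W: left subtree has 11 nodes {B, H, C, L, Y, S, X, D, P, N, V}, right has 2 {R, Z}.
  Root H: left subtree has 1 node {B}, right has 9 {C, L, Y, S, X, D, P, N, V}.
    Root P: left subtree has 6 nodes {C, L, Y, S, X, D}, right has 2 {N, V}.
      Root L: left subtree has 1 node {C}, right has 4 {Y, S, X, D}.
        Root X: left subtree has 2 nodes {Y, S}, right has 1 {D}.
          Root S: left subtree has 1 node {Y}, right has 0 { }.
      Root N: left subtree has 0 nodes { }, right has 1 {V}.
  Root Z: left subtree has 1 node {R}, right has 0 { }.

W, H, B, P, L, C, X, S, Y, D, N, V, Z, R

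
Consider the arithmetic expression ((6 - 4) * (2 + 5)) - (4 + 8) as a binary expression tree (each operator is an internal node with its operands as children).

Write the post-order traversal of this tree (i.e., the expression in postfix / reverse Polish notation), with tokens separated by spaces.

6 4 - 2 5 + * 4 8 + -

Post-order on an expression tree gives postfix notation: for each operator, emit left operand, right operand, then the operator.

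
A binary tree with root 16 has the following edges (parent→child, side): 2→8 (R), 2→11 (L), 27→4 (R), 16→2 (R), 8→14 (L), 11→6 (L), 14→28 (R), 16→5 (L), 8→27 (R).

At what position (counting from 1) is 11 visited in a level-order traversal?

Level-order visits nodes level by level from the root, left to right within each level.
Level 0: 16
Level 1: 5, 2
Level 2: 11, 8
Level 3: 6, 14, 27
Level 4: 28, 4
Full level-order sequence: 16, 5, 2, 11, 8, 6, 14, 27, 28, 4.

4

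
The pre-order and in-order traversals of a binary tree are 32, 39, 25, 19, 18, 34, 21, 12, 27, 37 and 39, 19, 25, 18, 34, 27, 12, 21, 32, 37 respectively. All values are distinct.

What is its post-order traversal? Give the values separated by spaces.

The first element of pre-order is the root; it splits in-order into left and right subtrees.
Root 32: left subtree has 8 nodes {39, 19, 25, 18, 34, 27, 12, 21}, right has 1 {37}.
  Root 39: left subtree has 0 nodes { }, right has 7 {19, 25, 18, 34, 27, 12, 21}.
    Root 25: left subtree has 1 node {19}, right has 5 {18, 34, 27, 12, 21}.
      Root 18: left subtree has 0 nodes { }, right has 4 {34, 27, 12, 21}.
        Root 34: left subtree has 0 nodes { }, right has 3 {27, 12, 21}.
          Root 21: left subtree has 2 nodes {27, 12}, right has 0 { }.
            Root 12: left subtree has 1 node {27}, right has 0 { }.

19 27 12 21 34 18 25 39 37 32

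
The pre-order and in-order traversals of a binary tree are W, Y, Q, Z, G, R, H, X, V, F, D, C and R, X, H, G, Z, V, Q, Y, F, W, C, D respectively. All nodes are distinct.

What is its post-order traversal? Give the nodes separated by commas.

The first element of pre-order is the root; it splits in-order into left and right subtrees.
Root W: left subtree has 9 nodes {R, X, H, G, Z, V, Q, Y, F}, right has 2 {C, D}.
  Root Y: left subtree has 7 nodes {R, X, H, G, Z, V, Q}, right has 1 {F}.
    Root Q: left subtree has 6 nodes {R, X, H, G, Z, V}, right has 0 { }.
      Root Z: left subtree has 4 nodes {R, X, H, G}, right has 1 {V}.
        Root G: left subtree has 3 nodes {R, X, H}, right has 0 { }.
          Root R: left subtree has 0 nodes { }, right has 2 {X, H}.
            Root H: left subtree has 1 node {X}, right has 0 { }.
  Root D: left subtree has 1 node {C}, right has 0 { }.

X, H, R, G, V, Z, Q, F, Y, C, D, W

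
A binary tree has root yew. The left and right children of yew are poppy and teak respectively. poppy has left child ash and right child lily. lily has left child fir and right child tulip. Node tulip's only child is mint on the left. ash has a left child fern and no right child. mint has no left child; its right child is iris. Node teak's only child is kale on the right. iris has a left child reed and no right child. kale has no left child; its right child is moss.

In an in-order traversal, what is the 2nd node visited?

In-order visits the left subtree, then the node, then the right subtree.
At yew: go left to poppy.
  At poppy: go left to ash.
    At ash: go left to fern.
      fern is a leaf — visit fern.
    Visit ash.
    At ash: no right child.
  Visit poppy.
  At poppy: go right to lily.
    At lily: go left to fir.
      fir is a leaf — visit fir.
    Visit lily.
    At lily: go right to tulip.
      At tulip: go left to mint.
        At mint: no left child.
        Visit mint.
        At mint: go right to iris.
          At iris: go left to reed.
            reed is a leaf — visit reed.
          Visit iris.
          At iris: no right child.
      Visit tulip.
      At tulip: no right child.
Visit yew.
At yew: go right to teak.
  At teak: no left child.
  Visit teak.
  At teak: go right to kale.
    At kale: no left child.
    Visit kale.
    At kale: go right to moss.
      moss is a leaf — visit moss.
Full in-order sequence: fern, ash, poppy, fir, lily, mint, reed, iris, tulip, yew, teak, kale, moss.

ash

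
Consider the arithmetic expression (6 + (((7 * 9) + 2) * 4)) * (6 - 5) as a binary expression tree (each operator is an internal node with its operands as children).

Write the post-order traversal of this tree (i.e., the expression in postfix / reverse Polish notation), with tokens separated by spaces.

Post-order on an expression tree gives postfix notation: for each operator, emit left operand, right operand, then the operator.

6 7 9 * 2 + 4 * + 6 5 - *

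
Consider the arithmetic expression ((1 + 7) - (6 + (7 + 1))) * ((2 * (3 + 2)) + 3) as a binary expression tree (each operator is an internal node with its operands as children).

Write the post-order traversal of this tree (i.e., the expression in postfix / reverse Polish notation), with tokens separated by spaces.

Post-order on an expression tree gives postfix notation: for each operator, emit left operand, right operand, then the operator.

1 7 + 6 7 1 + + - 2 3 2 + * 3 + *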